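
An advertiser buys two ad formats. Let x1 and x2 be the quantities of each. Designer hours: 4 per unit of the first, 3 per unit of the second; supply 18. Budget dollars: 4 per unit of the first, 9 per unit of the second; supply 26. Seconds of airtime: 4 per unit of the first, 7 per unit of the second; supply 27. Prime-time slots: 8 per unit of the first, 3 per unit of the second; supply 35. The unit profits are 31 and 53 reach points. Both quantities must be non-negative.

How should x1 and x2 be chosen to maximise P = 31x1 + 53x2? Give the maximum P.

x1 = 7/2, x2 = 4/3, maximum P = 1075/6

Vertices and P = 31x1 + 53x2:
  (0, 0) → P = 0
  (0, 26/9) → P = 1378/9
  (35/8, 0) → P = 1085/8
  (7/2, 4/3) → P = 1075/6
  (17/4, 1/3) → P = 1793/12

At the optimal vertex, 4x1 + 3x2 = 18 and 4x1 + 9x2 = 26.
Solving simultaneously gives x1 = 7/2, x2 = 4/3.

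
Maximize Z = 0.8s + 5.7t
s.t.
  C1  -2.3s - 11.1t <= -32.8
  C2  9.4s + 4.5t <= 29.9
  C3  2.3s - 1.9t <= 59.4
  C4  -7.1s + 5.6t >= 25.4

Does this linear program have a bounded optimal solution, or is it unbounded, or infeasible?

From the feasible point (-9826/9169, 29130/9169), moving in the direction (-4.5, 9.4) keeps every constraint satisfied while Z increases without bound.

unbounded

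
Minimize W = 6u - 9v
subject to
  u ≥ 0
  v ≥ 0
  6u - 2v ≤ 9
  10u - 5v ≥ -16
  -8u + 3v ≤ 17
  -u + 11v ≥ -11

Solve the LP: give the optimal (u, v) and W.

Corner points and W = 6u - 9v:
  (0, 0) → W = 0
  (0, 16/5) → W = -144/5
  (3/2, 0) → W = 9
  (77/10, 93/5) → W = -606/5

At the optimal vertex, 6u - 2v = 9 and 10u - 5v = -16.
Solving simultaneously gives u = 77/10, v = 93/5.

u = 77/10, v = 93/5, minimum W = -606/5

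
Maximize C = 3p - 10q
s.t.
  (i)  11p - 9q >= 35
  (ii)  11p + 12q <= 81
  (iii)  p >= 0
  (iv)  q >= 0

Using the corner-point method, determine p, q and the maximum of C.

p = 81/11, q = 0, maximum C = 243/11

Extreme points and C = 3p - 10q:
  (383/77, 46/21) → C = -1613/231
  (35/11, 0) → C = 105/11
  (81/11, 0) → C = 243/11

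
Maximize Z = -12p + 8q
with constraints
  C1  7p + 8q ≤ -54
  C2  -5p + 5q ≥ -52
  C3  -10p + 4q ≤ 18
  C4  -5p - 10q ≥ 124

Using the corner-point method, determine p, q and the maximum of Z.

Extreme points and Z = -12p + 8q:
  (-149/15, -61/3) → Z = -652/15
  (-4/3, -176/15) → Z = -1168/15
  (-169/30, -115/12) → Z = -136/15

The binding constraints are -10p + 4q = 18 and -5p - 10q = 124.
Solving simultaneously gives p = -169/30, q = -115/12.

p = -169/30, q = -115/12, maximum Z = -136/15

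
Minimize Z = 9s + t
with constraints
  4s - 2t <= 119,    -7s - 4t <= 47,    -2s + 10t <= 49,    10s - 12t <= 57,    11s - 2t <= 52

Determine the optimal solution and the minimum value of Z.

Extreme points and Z = 9s + t:
  (-111/13, 83/26) → Z = -1915/26
  (-84/31, -869/124) → Z = -3893/124
  (309/53, 643/106) → Z = 6205/106
  (255/56, -107/112) → Z = 4483/112

s = -111/13, t = 83/26, minimum Z = -1915/26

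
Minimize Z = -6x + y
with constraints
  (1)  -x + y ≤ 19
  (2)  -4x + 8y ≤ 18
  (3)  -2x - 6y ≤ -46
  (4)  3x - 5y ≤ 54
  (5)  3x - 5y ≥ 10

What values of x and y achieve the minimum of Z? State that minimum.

x = 261/2, y = 135/2, minimum Z = -1431/2

Extreme points and Z = -6x + y:
  (261/2, 135/2) → Z = -1431/2
  (85/2, 47/2) → Z = -463/2
  (277/14, 15/14) → Z = -1647/14
  (145/14, 59/14) → Z = -811/14

The optimum lies where -4x + 8y = 18 and 3x - 5y = 54.
Solving simultaneously gives x = 261/2, y = 135/2.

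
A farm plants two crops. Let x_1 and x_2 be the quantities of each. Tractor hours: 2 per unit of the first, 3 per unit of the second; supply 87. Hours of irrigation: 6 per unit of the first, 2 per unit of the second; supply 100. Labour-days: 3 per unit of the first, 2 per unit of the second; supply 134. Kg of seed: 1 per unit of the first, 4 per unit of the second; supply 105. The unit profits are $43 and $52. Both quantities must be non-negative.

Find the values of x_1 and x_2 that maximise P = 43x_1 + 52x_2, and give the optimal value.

Feasible corners and P = 43x_1 + 52x_2:
  (0, 0) → P = 0
  (0, 105/4) → P = 1365
  (50/3, 0) → P = 2150/3
  (9, 23) → P = 1583
  (33/5, 123/5) → P = 1563

The binding constraints are 2x_1 + 3x_2 = 87 and 6x_1 + 2x_2 = 100.
Solving simultaneously gives x_1 = 9, x_2 = 23.

x_1 = 9, x_2 = 23, maximum P = 1583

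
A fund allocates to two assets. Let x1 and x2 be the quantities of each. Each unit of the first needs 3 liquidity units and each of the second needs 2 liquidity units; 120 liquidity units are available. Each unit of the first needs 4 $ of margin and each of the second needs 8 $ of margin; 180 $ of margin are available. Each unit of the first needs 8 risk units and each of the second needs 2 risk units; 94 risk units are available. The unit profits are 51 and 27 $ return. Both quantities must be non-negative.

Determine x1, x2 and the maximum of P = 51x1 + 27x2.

Feasible corners and P = 51x1 + 27x2:
  (0, 0) → P = 0
  (0, 45/2) → P = 1215/2
  (47/4, 0) → P = 2397/4
  (7, 19) → P = 870

The optimum lies where 4x1 + 8x2 = 180 and 8x1 + 2x2 = 94.
Solving simultaneously gives x1 = 7, x2 = 19.

x1 = 7, x2 = 19, maximum P = 870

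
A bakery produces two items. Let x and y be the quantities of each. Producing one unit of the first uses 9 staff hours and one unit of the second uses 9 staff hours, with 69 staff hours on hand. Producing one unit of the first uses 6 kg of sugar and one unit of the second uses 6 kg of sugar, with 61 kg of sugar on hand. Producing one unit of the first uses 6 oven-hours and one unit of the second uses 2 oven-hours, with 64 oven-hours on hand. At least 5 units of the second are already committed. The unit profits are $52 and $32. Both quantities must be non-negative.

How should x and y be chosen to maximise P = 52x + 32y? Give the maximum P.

x = 8/3, y = 5, maximum P = 896/3

Extreme points and P = 52x + 32y:
  (0, 23/3) → P = 736/3
  (0, 5) → P = 160
  (8/3, 5) → P = 896/3

At the optimal vertex, 9x + 9y = 69 and y = 5.
Solving simultaneously gives x = 8/3, y = 5.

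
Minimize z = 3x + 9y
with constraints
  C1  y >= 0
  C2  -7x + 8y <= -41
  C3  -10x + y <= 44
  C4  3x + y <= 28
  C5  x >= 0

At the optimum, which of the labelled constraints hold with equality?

C1 and C2

Vertices and z = 3x + 9y:
  (41/7, 0) → z = 123/7
  (28/3, 0) → z = 28
  (265/31, 73/31) → z = 1452/31

The minimum is at (41/7, 0). Substituting into each constraint, equality holds for C1 and C2; the remaining constraints have slack.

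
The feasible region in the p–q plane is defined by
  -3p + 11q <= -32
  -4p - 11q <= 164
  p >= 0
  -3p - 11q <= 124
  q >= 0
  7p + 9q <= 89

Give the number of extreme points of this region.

3

The feasible vertices (each the meet of two boundaries and inside every other half-plane) are:
  (32/3, 0)
  (1267/104, 43/104)
  (89/7, 0)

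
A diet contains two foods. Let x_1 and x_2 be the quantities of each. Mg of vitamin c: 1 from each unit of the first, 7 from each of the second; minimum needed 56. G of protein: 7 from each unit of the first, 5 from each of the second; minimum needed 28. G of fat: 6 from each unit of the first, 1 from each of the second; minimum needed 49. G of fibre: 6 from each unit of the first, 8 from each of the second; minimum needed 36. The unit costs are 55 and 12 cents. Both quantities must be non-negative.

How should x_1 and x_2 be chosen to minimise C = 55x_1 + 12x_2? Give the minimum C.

x_1 = 7, x_2 = 7, minimum C = 469

Vertices and C = 55x_1 + 12x_2:
  (0, 49) → C = 588
  (56, 0) → C = 3080
  (7, 7) → C = 469
The feasible region is unbounded (it extends along (0, 1), (1, 0)), but C strictly increases along every unbounded feasible direction, so there is no improving ray and the minimum is attained at a vertex.

The binding constraints are x_1 + 7x_2 = 56 and 6x_1 + x_2 = 49.
Solving simultaneously gives x_1 = 7, x_2 = 7.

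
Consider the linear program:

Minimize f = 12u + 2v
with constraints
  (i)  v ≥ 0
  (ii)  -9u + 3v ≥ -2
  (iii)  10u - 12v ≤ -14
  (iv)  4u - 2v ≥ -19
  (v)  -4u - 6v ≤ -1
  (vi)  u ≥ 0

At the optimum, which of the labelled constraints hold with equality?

(iii) and (vi)

Vertices and f = 12u + 2v:
  (11/13, 73/39) → f = 542/39
  (61/6, 179/6) → f = 545/3
  (0, 7/6) → f = 7/3
  (0, 19/2) → f = 19

The minimum is at (0, 7/6). Substituting into each constraint, equality holds for (iii) and (vi); the remaining constraints have slack.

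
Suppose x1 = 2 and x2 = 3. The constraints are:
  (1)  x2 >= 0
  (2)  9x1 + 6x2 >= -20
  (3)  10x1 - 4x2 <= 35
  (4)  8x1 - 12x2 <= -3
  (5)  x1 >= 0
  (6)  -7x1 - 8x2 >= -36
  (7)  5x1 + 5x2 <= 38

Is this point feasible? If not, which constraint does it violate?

not feasible — violates (6)

Constraint (6): -7x1 - 8x2 = -38, which is not ≥ -36. All other constraints are satisfied.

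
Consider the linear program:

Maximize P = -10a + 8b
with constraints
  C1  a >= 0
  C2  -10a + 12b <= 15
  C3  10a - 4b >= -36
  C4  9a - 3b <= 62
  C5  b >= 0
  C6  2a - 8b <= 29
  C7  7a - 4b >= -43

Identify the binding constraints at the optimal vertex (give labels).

C1 and C2

Corner points and P = -10a + 8b:
  (0, 5/4) → P = 10
  (0, 0) → P = 0
  (263/26, 755/78) → P = -925/39
  (62/9, 0) → P = -620/9

The maximum is at (0, 5/4). Substituting into each constraint, equality holds for C1 and C2; the remaining constraints have slack.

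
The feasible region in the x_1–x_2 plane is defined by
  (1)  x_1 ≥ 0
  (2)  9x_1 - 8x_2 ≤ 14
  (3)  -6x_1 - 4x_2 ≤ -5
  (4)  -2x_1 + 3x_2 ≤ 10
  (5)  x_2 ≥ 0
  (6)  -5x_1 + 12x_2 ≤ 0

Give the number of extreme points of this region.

4

Pairwise boundary intersections that survive every other constraint:
  (14/9, 0)
  (42/17, 35/34)
  (5/6, 0)
  (15/23, 25/92)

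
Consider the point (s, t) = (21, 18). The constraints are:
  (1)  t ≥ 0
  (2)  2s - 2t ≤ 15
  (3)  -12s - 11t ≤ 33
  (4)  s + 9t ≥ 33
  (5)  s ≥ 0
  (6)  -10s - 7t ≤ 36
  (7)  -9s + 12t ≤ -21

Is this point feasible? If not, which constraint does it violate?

Constraint (7): -9s + 12t = 27, which is not ≤ -21. All other constraints are satisfied.

not feasible — violates (7)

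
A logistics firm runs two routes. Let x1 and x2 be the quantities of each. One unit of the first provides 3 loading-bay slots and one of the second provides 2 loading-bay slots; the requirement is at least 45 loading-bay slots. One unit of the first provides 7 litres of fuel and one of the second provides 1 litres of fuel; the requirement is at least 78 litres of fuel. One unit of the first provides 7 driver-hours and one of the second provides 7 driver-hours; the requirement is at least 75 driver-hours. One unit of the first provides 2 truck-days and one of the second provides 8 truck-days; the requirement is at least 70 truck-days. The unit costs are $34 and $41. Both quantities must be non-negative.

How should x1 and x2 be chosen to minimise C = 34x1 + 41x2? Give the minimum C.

Vertices and C = 34x1 + 41x2:
  (0, 78) → C = 3198
  (35, 0) → C = 1190
  (111/11, 81/11) → C = 645
  (11, 6) → C = 620
The feasible region is unbounded (it extends along (0, 1), (1, 0)), but C strictly increases along every unbounded feasible direction, so there is no improving ray and the minimum is attained at a vertex.

x1 = 11, x2 = 6, minimum C = 620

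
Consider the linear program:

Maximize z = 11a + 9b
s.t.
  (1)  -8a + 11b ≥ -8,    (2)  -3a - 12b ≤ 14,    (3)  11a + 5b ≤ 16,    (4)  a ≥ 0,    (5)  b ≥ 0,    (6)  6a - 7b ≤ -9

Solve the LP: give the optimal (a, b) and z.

a = 0, b = 16/5, maximum z = 144/5

Feasible corners and z = 11a + 9b:
  (0, 16/5) → z = 144/5
  (67/107, 195/107) → z = 2492/107
  (0, 9/7) → z = 81/7

The binding constraints are 11a + 5b = 16 and a = 0.
Solving simultaneously gives a = 0, b = 16/5.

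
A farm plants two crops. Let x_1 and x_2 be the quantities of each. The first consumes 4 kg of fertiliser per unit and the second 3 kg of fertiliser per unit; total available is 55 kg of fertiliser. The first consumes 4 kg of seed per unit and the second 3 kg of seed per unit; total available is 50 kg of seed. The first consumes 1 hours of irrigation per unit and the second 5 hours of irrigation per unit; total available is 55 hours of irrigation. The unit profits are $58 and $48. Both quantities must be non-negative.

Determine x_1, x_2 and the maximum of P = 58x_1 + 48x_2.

x_1 = 5, x_2 = 10, maximum P = 770

Corner points and P = 58x_1 + 48x_2:
  (0, 0) → P = 0
  (0, 11) → P = 528
  (25/2, 0) → P = 725
  (5, 10) → P = 770

The optimum lies where 4x_1 + 3x_2 = 50 and x_1 + 5x_2 = 55.
Solving simultaneously gives x_1 = 5, x_2 = 10.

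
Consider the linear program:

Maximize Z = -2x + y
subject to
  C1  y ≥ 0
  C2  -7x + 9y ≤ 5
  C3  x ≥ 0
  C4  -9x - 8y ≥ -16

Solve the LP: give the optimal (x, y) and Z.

x = 0, y = 5/9, maximum Z = 5/9

Extreme points and Z = -2x + y:
  (0, 0) → Z = 0
  (16/9, 0) → Z = -32/9
  (0, 5/9) → Z = 5/9
  (104/137, 157/137) → Z = -51/137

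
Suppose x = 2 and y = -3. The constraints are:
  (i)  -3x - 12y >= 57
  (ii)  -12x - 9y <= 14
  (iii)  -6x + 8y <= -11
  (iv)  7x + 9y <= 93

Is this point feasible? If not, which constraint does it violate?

Constraint (i): -3x - 12y = 30, which is not ≥ 57. All other constraints are satisfied.

not feasible — violates (i)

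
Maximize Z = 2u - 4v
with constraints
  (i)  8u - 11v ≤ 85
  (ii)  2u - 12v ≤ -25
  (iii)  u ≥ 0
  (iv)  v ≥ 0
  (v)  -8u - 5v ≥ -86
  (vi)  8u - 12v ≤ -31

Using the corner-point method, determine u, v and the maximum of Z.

Feasible corners and Z = 2u - 4v:
  (0, 86/5) → Z = -344/5
  (0, 31/12) → Z = -31/3
  (877/136, 117/17) → Z = -995/68

The binding constraints are u = 0 and 8u - 12v = -31.
Solving simultaneously gives u = 0, v = 31/12.

u = 0, v = 31/12, maximum Z = -31/3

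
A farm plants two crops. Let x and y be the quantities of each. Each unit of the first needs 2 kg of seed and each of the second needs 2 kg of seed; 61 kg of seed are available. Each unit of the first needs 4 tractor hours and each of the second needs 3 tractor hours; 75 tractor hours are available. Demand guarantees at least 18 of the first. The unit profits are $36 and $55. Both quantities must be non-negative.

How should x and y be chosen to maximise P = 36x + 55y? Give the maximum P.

x = 18, y = 1, maximum P = 703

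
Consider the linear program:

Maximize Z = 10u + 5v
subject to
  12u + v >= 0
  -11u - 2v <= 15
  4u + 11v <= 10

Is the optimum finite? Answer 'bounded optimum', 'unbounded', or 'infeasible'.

unbounded

From the feasible point (15/13, -180/13), moving in the direction (11, -4) keeps every constraint satisfied while Z increases without bound.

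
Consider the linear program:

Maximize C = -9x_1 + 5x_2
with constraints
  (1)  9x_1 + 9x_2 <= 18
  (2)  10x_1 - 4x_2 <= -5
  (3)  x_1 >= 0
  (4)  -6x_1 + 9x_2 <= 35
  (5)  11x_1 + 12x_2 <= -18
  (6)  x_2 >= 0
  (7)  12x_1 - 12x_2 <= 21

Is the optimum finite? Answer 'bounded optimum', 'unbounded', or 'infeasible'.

infeasible

The boundaries 9x_1 + 9x_2 = 18 and 10x_1 - 4x_2 = -5 meet at (3/14, 25/14), but that point violates 11x_1 + 12x_2 ≤ -18. Every candidate vertex is excluded by some other constraint, so the feasible region is empty.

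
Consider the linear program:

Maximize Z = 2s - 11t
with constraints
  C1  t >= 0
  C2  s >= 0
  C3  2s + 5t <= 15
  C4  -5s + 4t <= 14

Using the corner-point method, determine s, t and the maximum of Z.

Extreme points and Z = 2s - 11t:
  (0, 0) → Z = 0
  (15/2, 0) → Z = 15
  (0, 3) → Z = -33

At the optimal vertex, t = 0 and 2s + 5t = 15.
Solving simultaneously gives s = 15/2, t = 0.

s = 15/2, t = 0, maximum Z = 15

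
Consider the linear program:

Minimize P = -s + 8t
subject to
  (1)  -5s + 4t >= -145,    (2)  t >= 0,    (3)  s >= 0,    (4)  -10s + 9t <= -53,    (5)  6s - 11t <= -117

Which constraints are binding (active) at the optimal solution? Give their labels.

(4) and (5)

Corner points and P = -s + 8t:
  (1093/5, 237) → P = 8387/5
  (2063/31, 1455/31) → P = 9577/31
  (409/14, 186/7) → P = 2567/14

The minimum is at (409/14, 186/7). Substituting into each constraint, equality holds for (4) and (5); the remaining constraints have slack.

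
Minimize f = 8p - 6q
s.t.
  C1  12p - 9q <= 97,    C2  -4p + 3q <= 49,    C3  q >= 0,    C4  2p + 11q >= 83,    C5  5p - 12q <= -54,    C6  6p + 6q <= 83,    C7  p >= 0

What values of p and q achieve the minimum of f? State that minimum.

Feasible corners and f = 8p - 6q:
  (402/79, 523/79) → f = 78/79
  (0, 83/11) → f = -498/11
  (112/17, 739/102) → f = 157/17
  (0, 83/6) → f = -83

At the optimal vertex, 6p + 6q = 83 and p = 0.
Solving simultaneously gives p = 0, q = 83/6.

p = 0, q = 83/6, minimum f = -83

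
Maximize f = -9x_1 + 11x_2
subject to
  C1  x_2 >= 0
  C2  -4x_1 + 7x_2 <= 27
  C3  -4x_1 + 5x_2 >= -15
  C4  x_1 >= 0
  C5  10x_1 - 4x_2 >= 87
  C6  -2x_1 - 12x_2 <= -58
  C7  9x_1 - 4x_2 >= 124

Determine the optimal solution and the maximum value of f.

x_1 = 976/47, x_2 = 739/47, maximum f = -655/47

Corner points and f = -9x_1 + 11x_2:
  (30, 21) → f = -39
  (976/47, 739/47) → f = -655/47
  (560/29, 361/29) → f = -1069/29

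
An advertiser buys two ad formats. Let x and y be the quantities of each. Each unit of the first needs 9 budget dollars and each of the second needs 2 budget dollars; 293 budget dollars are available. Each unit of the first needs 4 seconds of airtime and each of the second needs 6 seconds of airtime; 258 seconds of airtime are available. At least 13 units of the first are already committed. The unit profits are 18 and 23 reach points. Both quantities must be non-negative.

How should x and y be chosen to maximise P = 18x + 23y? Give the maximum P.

x = 27, y = 25, maximum P = 1061

Corner points and P = 18x + 23y:
  (293/9, 0) → P = 586
  (13, 0) → P = 234
  (27, 25) → P = 1061
  (13, 103/3) → P = 3071/3

At the optimal vertex, 9x + 2y = 293 and 4x + 6y = 258.
Solving simultaneously gives x = 27, y = 25.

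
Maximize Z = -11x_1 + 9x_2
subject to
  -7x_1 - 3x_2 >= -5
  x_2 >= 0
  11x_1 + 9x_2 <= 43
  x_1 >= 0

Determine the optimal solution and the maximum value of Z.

At the optimal vertex, -7x_1 - 3x_2 = -5 and x_1 = 0.
Solving simultaneously gives x_1 = 0, x_2 = 5/3.

x_1 = 0, x_2 = 5/3, maximum Z = 15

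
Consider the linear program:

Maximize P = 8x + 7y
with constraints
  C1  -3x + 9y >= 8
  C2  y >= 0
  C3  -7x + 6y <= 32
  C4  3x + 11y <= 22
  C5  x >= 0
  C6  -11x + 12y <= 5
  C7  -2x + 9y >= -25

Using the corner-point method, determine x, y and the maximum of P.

x = 11/6, y = 3/2, maximum P = 151/6

Corner points and P = 8x + 7y:
  (11/6, 3/2) → P = 151/6
  (17/21, 73/63) → P = 919/63
  (209/157, 257/157) → P = 3471/157

The binding constraints are -3x + 9y = 8 and 3x + 11y = 22.
Solving simultaneously gives x = 11/6, y = 3/2.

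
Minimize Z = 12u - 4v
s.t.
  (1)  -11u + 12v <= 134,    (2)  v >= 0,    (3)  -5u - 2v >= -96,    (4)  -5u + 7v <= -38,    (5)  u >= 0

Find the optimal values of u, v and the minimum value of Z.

Vertices and Z = 12u - 4v:
  (96/5, 0) → Z = 1152/5
  (38/5, 0) → Z = 456/5
  (748/45, 58/9) → Z = 7816/45

The optimum lies where v = 0 and -5u + 7v = -38.
Solving simultaneously gives u = 38/5, v = 0.

u = 38/5, v = 0, minimum Z = 456/5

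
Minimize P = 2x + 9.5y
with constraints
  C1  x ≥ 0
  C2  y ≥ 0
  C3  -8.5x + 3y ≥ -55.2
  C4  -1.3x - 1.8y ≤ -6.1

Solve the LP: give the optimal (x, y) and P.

Feasible corners and P = 2x + 9.5y:
  (0, 61/18) → P = 1159/36
  (552/85, 0) → P = 1104/85
  (61/13, 0) → P = 122/13
The feasible region is unbounded (it extends along (0, 1), (6, 17)), but P strictly increases along every unbounded feasible direction, so there is no improving ray and the minimum is attained at a vertex.

The optimum lies where y = 0 and -1.3x - 1.8y = -6.1.
Solving simultaneously gives x = 61/13, y = 0.

x = 61/13, y = 0, minimum P = 122/13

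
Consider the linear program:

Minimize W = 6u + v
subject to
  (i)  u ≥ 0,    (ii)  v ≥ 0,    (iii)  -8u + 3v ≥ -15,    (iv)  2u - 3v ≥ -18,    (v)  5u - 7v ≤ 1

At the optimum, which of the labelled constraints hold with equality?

Corner points and W = 6u + v:
  (0, 0) → W = 0
  (0, 6) → W = 6
  (1/5, 0) → W = 6/5
  (11/2, 29/3) → W = 128/3
  (102/41, 67/41) → W = 679/41

The minimum is at (0, 0). Substituting into each constraint, equality holds for (i) and (ii); the remaining constraints have slack.

(i) and (ii)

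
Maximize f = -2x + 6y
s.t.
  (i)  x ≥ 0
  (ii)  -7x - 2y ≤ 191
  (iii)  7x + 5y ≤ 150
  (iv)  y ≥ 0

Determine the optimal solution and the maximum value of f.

x = 0, y = 30, maximum f = 180

Vertices and f = -2x + 6y:
  (0, 30) → f = 180
  (0, 0) → f = 0
  (150/7, 0) → f = -300/7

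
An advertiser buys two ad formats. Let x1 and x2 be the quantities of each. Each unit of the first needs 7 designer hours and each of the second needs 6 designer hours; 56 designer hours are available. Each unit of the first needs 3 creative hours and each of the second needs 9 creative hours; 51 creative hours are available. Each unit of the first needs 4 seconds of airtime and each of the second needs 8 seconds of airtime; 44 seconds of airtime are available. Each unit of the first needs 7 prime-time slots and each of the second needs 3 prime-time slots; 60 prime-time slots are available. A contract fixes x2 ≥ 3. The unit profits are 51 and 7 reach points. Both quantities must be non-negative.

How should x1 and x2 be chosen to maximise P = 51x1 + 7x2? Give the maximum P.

Vertices and P = 51x1 + 7x2:
  (0, 11/2) → P = 77/2
  (0, 3) → P = 21
  (5, 3) → P = 276

The binding constraints are 4x1 + 8x2 = 44 and x2 = 3.
Solving simultaneously gives x1 = 5, x2 = 3.

x1 = 5, x2 = 3, maximum P = 276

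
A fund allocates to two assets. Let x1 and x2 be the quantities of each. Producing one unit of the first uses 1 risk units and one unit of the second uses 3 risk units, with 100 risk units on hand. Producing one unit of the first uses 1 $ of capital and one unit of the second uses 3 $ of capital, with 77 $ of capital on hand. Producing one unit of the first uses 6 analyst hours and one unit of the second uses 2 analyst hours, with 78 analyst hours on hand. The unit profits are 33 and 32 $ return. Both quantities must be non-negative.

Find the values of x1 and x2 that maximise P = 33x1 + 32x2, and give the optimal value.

Corner points and P = 33x1 + 32x2:
  (0, 0) → P = 0
  (0, 77/3) → P = 2464/3
  (13, 0) → P = 429
  (5, 24) → P = 933

At the optimal vertex, x1 + 3x2 = 77 and 6x1 + 2x2 = 78.
Solving simultaneously gives x1 = 5, x2 = 24.

x1 = 5, x2 = 24, maximum P = 933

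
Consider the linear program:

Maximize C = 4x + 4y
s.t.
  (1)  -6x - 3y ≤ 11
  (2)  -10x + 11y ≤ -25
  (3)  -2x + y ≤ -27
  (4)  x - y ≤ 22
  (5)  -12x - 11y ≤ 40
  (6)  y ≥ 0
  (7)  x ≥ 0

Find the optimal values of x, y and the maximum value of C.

Extreme points and C = 4x + 4y:
  (68/3, 55/3) → C = 164
  (217, 195) → C = 1648
  (27/2, 0) → C = 54
  (22, 0) → C = 88

The binding constraints are -10x + 11y = -25 and x - y = 22.
Solving simultaneously gives x = 217, y = 195.

x = 217, y = 195, maximum C = 1648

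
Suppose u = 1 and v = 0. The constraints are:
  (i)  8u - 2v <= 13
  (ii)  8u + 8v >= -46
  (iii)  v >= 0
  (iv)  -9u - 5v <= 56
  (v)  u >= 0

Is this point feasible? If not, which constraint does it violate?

(i): 8 ≤ 13 ✓
(ii): 8 ≥ -46 ✓
(iii): 0 ≥ 0 ✓
(iv): -9 ≤ 56 ✓
(v): 1 ≥ 0 ✓

feasible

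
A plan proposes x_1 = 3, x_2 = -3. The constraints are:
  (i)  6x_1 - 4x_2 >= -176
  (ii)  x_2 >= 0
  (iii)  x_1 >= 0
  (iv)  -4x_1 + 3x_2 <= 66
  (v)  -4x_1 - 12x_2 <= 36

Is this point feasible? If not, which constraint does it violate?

not feasible — violates (ii)

Constraint (ii): x_2 = -3, which is not ≥ 0. All other constraints are satisfied.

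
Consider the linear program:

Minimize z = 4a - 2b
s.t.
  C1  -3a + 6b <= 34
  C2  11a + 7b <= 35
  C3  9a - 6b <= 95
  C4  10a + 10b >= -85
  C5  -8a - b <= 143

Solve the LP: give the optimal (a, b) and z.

a = -85/9, b = 17/18, minimum z = -119/3

Corner points and z = 4a - 2b:
  (-28/87, 479/87) → z = -1070/87
  (-85/9, 17/18) → z = -119/3
  (875/129, -730/129) → z = 4960/129
  (44/15, -343/30) → z = 173/5

At the optimal vertex, -3a + 6b = 34 and 10a + 10b = -85.
Solving simultaneously gives a = -85/9, b = 17/18.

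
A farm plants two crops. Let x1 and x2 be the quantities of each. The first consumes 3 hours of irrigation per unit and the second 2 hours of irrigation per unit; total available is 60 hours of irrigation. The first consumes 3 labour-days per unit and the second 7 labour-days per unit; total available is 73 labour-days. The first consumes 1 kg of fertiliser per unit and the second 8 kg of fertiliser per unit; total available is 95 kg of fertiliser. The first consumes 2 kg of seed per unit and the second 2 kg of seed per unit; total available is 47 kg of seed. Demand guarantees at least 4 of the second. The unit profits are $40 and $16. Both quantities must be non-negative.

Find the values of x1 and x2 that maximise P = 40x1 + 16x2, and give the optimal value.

The binding constraints are 3x1 + 7x2 = 73 and x2 = 4.
Solving simultaneously gives x1 = 15, x2 = 4.

x1 = 15, x2 = 4, maximum P = 664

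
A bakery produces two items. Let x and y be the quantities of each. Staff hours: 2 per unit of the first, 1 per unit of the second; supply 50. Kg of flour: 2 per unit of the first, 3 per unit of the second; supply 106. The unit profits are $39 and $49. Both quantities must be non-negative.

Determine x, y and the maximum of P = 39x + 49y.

x = 11, y = 28, maximum P = 1801

Corner points and P = 39x + 49y:
  (0, 0) → P = 0
  (0, 106/3) → P = 5194/3
  (25, 0) → P = 975
  (11, 28) → P = 1801

The binding constraints are 2x + y = 50 and 2x + 3y = 106.
Solving simultaneously gives x = 11, y = 28.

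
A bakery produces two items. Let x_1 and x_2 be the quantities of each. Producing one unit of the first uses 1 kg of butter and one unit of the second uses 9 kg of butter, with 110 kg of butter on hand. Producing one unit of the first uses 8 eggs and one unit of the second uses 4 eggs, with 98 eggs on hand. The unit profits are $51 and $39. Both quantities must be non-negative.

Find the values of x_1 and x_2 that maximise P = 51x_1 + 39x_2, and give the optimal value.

Corner points and P = 51x_1 + 39x_2:
  (0, 0) → P = 0
  (0, 110/9) → P = 1430/3
  (49/4, 0) → P = 2499/4
  (13/2, 23/2) → P = 780

At the optimal vertex, x_1 + 9x_2 = 110 and 8x_1 + 4x_2 = 98.
Solving simultaneously gives x_1 = 13/2, x_2 = 23/2.

x_1 = 13/2, x_2 = 23/2, maximum P = 780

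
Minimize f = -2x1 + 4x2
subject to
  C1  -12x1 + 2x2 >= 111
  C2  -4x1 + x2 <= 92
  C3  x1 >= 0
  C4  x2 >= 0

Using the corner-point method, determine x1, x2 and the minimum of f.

x1 = 0, x2 = 111/2, minimum f = 222

Feasible corners and f = -2x1 + 4x2:
  (73/4, 165) → f = 1247/2
  (0, 111/2) → f = 222
  (0, 92) → f = 368

The optimum lies where -12x1 + 2x2 = 111 and x1 = 0.
Solving simultaneously gives x1 = 0, x2 = 111/2.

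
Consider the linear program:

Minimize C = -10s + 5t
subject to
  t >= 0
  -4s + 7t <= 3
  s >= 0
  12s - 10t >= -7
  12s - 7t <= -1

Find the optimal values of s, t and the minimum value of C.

s = 1/4, t = 4/7, minimum C = 5/14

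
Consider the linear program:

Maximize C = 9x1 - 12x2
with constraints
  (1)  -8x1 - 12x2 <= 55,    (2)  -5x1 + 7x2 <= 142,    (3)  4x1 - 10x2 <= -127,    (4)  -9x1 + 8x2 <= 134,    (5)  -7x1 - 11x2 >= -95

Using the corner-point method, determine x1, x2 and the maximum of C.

Vertices and C = 9x1 - 12x2:
  (-162/29, 607/58) → C = -5100/29
  (-149/38, 423/38) → C = -6417/38
  (-714/155, 1793/155) → C = -27942/155

The optimum lies where 4x1 - 10x2 = -127 and -7x1 - 11x2 = -95.
Solving simultaneously gives x1 = -149/38, x2 = 423/38.

x1 = -149/38, x2 = 423/38, maximum C = -6417/38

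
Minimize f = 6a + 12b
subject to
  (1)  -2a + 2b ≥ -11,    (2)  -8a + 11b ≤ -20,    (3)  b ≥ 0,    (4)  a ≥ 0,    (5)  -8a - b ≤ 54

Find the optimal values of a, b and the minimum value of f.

The optimum lies where -8a + 11b = -20 and b = 0.
Solving simultaneously gives a = 5/2, b = 0.

a = 5/2, b = 0, minimum f = 15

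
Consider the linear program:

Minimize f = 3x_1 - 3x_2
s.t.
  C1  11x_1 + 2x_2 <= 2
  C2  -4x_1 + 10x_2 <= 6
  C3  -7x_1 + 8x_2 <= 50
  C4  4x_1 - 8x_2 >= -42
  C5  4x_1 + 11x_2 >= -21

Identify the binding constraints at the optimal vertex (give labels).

Vertices and f = 3x_1 - 3x_2:
  (4/59, 37/59) → f = -99/59
  (64/113, -239/113) → f = 909/113
  (-23/7, -5/7) → f = -54/7

The minimum is at (-23/7, -5/7). Substituting into each constraint, equality holds for C2 and C5; the remaining constraints have slack.

C2 and C5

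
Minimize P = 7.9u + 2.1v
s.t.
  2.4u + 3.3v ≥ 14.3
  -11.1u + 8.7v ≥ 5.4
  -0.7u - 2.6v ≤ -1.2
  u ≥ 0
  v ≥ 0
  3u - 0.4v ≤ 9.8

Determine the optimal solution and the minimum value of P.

u = 0, v = 13/3, minimum P = 91/10

Extreme points and P = 7.9u + 2.1v:
  (3553/1917, 5723/1917) → P = 40087/1917
  (0, 13/3) → P = 91/10
  (1457/361, 2083/361) → P = 79423/1805
The feasible region is unbounded (it extends along (0, 1), (2, 15)), but P strictly increases along every unbounded feasible direction, so there is no improving ray and the minimum is attained at a vertex.

The binding constraints are 2.4u + 3.3v = 14.3 and u = 0.
Solving simultaneously gives u = 0, v = 13/3.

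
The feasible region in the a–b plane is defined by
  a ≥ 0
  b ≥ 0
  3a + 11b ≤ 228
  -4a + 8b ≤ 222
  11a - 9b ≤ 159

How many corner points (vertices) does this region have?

4

Intersecting each pair of boundary lines and keeping only the points that satisfy every inequality leaves:
  (0, 0)
  (0, 228/11)
  (159/11, 0)
  (3801/148, 2031/148)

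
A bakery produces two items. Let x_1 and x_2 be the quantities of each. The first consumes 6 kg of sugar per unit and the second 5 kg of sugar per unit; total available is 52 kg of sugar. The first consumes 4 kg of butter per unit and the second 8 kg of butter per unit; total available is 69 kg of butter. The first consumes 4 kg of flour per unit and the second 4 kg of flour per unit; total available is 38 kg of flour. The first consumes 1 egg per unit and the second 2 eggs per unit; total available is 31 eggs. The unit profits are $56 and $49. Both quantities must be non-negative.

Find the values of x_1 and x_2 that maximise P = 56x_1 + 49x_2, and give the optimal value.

Corner points and P = 56x_1 + 49x_2:
  (0, 0) → P = 0
  (0, 69/8) → P = 3381/8
  (26/3, 0) → P = 1456/3
  (9/2, 5) → P = 497
  (7/4, 31/4) → P = 1911/4

x_1 = 9/2, x_2 = 5, maximum P = 497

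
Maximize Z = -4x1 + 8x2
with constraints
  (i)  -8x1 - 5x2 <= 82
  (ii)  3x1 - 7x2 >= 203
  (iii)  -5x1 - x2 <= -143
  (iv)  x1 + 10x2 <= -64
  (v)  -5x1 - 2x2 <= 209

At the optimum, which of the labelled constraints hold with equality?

Corner points and Z = -4x1 + 8x2:
  (797/17, -1554/17) → Z = -15620/17
  (602/19, -293/19) → Z = -4752/19
  (1582/37, -395/37) → Z = -9488/37
The feasible region is unbounded (it extends along (5, -8), (10, -1)), but Z strictly decreases along every unbounded feasible direction, so there is no improving ray and the maximum is attained at a vertex.

The maximum is at (602/19, -293/19). Substituting into each constraint, equality holds for (ii) and (iii); the remaining constraints have slack.

(ii) and (iii)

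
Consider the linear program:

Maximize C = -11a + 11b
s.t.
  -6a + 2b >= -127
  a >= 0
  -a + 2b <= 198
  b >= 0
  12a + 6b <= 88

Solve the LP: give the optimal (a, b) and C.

a = 0, b = 44/3, maximum C = 484/3

The binding constraints are a = 0 and 12a + 6b = 88.
Solving simultaneously gives a = 0, b = 44/3.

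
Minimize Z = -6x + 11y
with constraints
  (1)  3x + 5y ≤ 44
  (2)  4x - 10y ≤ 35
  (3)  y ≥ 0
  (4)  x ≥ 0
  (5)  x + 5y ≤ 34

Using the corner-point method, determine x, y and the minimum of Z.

Feasible corners and Z = -6x + 11y:
  (123/10, 71/50) → Z = -2909/50
  (5, 29/5) → Z = 169/5
  (35/4, 0) → Z = -105/2
  (0, 0) → Z = 0
  (0, 34/5) → Z = 374/5

x = 123/10, y = 71/50, minimum Z = -2909/50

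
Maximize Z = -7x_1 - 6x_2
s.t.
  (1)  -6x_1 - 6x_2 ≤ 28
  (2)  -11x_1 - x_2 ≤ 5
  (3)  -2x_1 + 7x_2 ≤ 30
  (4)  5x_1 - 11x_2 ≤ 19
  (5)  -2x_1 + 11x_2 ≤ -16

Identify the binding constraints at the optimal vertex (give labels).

(2) and (4)

Feasible corners and Z = -7x_1 - 6x_2:
  (-2/7, -13/7) → Z = 92/7
  (-13/41, -62/41) → Z = 463/41
  (1, -14/11) → Z = 7/11

The maximum is at (-2/7, -13/7). Substituting into each constraint, equality holds for (2) and (4); the remaining constraints have slack.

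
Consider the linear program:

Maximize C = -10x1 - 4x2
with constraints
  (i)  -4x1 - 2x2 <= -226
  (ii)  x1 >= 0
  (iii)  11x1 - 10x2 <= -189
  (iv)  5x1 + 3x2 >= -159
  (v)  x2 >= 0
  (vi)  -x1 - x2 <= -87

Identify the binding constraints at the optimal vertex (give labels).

(i) and (ii)

Feasible corners and C = -10x1 - 4x2:
  (0, 113) → C = -452
  (26, 61) → C = -504
  (227/7, 382/7) → C = -3798/7
The feasible region is unbounded (it extends along (0, 1), (10, 11)), but C strictly decreases along every unbounded feasible direction, so there is no improving ray and the maximum is attained at a vertex.

The maximum is at (0, 113). Substituting into each constraint, equality holds for (i) and (ii); the remaining constraints have slack.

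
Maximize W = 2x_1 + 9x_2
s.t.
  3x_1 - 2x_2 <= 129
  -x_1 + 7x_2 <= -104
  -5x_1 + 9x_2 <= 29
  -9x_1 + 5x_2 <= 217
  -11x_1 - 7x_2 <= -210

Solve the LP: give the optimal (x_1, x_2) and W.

The optimum lies where 3x_1 - 2x_2 = 129 and -x_1 + 7x_2 = -104.
Solving simultaneously gives x_1 = 695/19, x_2 = -183/19.

x_1 = 695/19, x_2 = -183/19, maximum W = -257/19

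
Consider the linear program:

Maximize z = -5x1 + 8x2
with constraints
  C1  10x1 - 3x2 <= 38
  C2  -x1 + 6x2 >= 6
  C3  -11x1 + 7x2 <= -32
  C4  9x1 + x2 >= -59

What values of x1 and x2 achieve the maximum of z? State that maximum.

x1 = 170/37, x2 = 98/37, maximum z = -66/37

Vertices and z = -5x1 + 8x2:
  (82/19, 98/57) → z = -446/57
  (170/37, 98/37) → z = -66/37
  (234/59, 98/59) → z = -386/59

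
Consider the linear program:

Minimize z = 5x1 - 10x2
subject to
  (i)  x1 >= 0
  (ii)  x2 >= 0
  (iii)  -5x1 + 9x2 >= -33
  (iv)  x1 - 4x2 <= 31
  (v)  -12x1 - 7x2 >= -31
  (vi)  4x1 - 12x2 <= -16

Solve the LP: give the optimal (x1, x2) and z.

Extreme points and z = 5x1 - 10x2:
  (0, 31/7) → z = -310/7
  (0, 4/3) → z = -40/3
  (65/43, 79/43) → z = -465/43

x1 = 0, x2 = 31/7, minimum z = -310/7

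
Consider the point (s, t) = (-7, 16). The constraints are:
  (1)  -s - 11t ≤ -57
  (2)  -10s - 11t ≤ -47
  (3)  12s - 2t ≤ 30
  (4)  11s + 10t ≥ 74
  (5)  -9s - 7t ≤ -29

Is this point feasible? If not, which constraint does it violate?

(1): -169 ≤ -57 ✓
(2): -106 ≤ -47 ✓
(3): -116 ≤ 30 ✓
(4): 83 ≥ 74 ✓
(5): -49 ≤ -29 ✓

feasible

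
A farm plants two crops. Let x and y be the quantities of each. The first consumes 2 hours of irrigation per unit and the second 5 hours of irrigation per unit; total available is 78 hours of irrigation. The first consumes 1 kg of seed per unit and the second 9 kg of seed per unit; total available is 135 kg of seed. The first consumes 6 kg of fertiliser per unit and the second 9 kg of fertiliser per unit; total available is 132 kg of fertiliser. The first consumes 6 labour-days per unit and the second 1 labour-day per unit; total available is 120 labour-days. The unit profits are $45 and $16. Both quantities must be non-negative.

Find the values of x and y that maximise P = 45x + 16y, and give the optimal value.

x = 79/4, y = 3/2, maximum P = 3651/4

Extreme points and P = 45x + 16y:
  (0, 0) → P = 0
  (0, 44/3) → P = 704/3
  (20, 0) → P = 900
  (79/4, 3/2) → P = 3651/4

The binding constraints are 6x + 9y = 132 and 6x + y = 120.
Solving simultaneously gives x = 79/4, y = 3/2.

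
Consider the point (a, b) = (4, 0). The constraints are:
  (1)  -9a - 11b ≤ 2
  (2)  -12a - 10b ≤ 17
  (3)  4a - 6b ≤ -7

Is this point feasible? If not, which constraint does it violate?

not feasible — violates (3)

Constraint (3): 4a - 6b = 16, which is not ≤ -7. All other constraints are satisfied.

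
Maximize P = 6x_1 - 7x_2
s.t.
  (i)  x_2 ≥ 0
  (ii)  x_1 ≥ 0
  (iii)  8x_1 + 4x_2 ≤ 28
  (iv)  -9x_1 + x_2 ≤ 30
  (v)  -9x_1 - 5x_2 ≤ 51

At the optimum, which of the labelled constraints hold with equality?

Feasible corners and P = 6x_1 - 7x_2:
  (0, 0) → P = 0
  (7/2, 0) → P = 21
  (0, 7) → P = -49

The maximum is at (7/2, 0). Substituting into each constraint, equality holds for (i) and (iii); the remaining constraints have slack.

(i) and (iii)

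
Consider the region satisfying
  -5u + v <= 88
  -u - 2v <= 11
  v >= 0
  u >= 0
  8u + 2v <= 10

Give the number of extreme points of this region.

The feasible vertices (each the meet of two boundaries and inside every other half-plane) are:
  (0, 0)
  (5/4, 0)
  (0, 5)

3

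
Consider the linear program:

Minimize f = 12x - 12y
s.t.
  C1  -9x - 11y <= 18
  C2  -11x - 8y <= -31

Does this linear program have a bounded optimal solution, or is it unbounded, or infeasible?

From the feasible point (485/49, -477/49), moving in the direction (-8, 11) keeps every constraint satisfied while f decreases without bound.

unbounded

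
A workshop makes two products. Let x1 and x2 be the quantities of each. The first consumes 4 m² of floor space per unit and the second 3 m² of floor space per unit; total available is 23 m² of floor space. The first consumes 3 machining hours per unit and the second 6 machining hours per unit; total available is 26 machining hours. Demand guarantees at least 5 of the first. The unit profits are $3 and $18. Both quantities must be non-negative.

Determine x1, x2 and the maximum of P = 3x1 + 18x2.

x1 = 5, x2 = 1, maximum P = 33

Feasible corners and P = 3x1 + 18x2:
  (23/4, 0) → P = 69/4
  (5, 0) → P = 15
  (5, 1) → P = 33

The binding constraints are 4x1 + 3x2 = 23 and x1 = 5.
Solving simultaneously gives x1 = 5, x2 = 1.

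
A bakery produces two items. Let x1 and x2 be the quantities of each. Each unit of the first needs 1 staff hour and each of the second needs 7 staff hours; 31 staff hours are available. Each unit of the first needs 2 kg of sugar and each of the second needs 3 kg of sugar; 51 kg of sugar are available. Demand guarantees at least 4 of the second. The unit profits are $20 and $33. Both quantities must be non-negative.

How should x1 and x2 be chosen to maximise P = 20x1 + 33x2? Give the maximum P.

x1 = 3, x2 = 4, maximum P = 192

Corner points and P = 20x1 + 33x2:
  (0, 31/7) → P = 1023/7
  (0, 4) → P = 132
  (3, 4) → P = 192

The optimum lies where x1 + 7x2 = 31 and x2 = 4.
Solving simultaneously gives x1 = 3, x2 = 4.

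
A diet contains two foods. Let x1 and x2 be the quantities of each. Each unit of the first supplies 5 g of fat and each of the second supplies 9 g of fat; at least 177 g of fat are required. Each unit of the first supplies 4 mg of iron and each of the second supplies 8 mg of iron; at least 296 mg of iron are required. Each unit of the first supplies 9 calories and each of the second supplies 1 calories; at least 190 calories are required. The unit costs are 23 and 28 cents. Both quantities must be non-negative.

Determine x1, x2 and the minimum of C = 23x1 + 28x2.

x1 = 18, x2 = 28, minimum C = 1198

Vertices and C = 23x1 + 28x2:
  (0, 190) → C = 5320
  (74, 0) → C = 1702
  (18, 28) → C = 1198
The feasible region is unbounded (it extends along (0, 1), (1, 0)), but C strictly increases along every unbounded feasible direction, so there is no improving ray and the minimum is attained at a vertex.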